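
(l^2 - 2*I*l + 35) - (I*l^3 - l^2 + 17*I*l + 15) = -I*l^3 + 2*l^2 - 19*I*l + 20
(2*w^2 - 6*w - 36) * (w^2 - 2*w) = 2*w^4 - 10*w^3 - 24*w^2 + 72*w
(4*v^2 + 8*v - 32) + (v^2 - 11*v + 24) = 5*v^2 - 3*v - 8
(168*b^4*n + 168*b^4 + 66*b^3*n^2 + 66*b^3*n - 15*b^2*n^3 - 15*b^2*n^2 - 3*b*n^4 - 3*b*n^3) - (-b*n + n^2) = 168*b^4*n + 168*b^4 + 66*b^3*n^2 + 66*b^3*n - 15*b^2*n^3 - 15*b^2*n^2 - 3*b*n^4 - 3*b*n^3 + b*n - n^2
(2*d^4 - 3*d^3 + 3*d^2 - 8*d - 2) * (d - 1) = 2*d^5 - 5*d^4 + 6*d^3 - 11*d^2 + 6*d + 2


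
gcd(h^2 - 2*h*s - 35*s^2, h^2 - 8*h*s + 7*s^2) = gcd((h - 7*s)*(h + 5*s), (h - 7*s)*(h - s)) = -h + 7*s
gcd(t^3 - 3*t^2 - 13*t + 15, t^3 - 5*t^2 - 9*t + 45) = t^2 - 2*t - 15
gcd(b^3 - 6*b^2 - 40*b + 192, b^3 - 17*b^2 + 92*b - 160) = b^2 - 12*b + 32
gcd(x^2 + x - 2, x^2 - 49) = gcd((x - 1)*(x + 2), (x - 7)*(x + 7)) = 1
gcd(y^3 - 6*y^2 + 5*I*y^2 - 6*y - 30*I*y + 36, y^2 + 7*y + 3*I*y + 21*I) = y + 3*I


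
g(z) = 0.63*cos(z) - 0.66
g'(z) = -0.63*sin(z)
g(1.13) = -0.39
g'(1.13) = -0.57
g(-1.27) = -0.47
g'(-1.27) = 0.60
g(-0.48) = -0.10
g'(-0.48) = 0.29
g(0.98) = -0.31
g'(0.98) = -0.52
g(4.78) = -0.62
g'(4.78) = 0.63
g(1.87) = -0.85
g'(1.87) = -0.60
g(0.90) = -0.27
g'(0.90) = -0.49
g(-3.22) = -1.29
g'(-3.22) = -0.05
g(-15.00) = -1.14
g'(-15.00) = 0.41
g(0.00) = -0.03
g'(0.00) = 0.00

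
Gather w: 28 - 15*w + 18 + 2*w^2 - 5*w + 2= 2*w^2 - 20*w + 48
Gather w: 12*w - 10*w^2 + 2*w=-10*w^2 + 14*w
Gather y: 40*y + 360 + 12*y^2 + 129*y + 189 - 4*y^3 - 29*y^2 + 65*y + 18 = -4*y^3 - 17*y^2 + 234*y + 567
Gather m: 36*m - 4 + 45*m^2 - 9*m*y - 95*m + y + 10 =45*m^2 + m*(-9*y - 59) + y + 6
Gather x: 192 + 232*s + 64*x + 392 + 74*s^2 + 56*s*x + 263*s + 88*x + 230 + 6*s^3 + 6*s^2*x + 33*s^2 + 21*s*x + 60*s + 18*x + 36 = 6*s^3 + 107*s^2 + 555*s + x*(6*s^2 + 77*s + 170) + 850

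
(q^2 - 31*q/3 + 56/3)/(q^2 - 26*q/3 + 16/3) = (3*q - 7)/(3*q - 2)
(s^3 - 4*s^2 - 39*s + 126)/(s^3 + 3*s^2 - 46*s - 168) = (s - 3)/(s + 4)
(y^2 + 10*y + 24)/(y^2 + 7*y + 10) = (y^2 + 10*y + 24)/(y^2 + 7*y + 10)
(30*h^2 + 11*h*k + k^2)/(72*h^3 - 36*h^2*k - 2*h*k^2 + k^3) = (5*h + k)/(12*h^2 - 8*h*k + k^2)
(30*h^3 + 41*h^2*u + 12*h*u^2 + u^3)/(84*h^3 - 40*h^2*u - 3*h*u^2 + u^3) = (5*h^2 + 6*h*u + u^2)/(14*h^2 - 9*h*u + u^2)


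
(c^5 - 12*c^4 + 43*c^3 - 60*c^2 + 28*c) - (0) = c^5 - 12*c^4 + 43*c^3 - 60*c^2 + 28*c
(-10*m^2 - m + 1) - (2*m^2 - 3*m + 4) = -12*m^2 + 2*m - 3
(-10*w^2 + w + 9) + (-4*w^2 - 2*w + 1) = -14*w^2 - w + 10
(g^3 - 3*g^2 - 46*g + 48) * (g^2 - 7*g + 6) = g^5 - 10*g^4 - 19*g^3 + 352*g^2 - 612*g + 288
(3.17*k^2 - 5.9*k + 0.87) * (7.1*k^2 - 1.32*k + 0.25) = 22.507*k^4 - 46.0744*k^3 + 14.7575*k^2 - 2.6234*k + 0.2175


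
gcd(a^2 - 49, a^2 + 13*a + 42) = a + 7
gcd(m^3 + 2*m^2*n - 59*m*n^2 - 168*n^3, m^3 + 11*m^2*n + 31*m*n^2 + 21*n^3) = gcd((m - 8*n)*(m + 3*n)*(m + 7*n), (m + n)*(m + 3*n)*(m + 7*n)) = m^2 + 10*m*n + 21*n^2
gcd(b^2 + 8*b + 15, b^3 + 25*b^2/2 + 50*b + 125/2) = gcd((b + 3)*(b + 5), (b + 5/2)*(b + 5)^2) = b + 5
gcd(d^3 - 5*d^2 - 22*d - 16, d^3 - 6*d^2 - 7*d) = d + 1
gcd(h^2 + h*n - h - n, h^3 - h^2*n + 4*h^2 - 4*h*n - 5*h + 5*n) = h - 1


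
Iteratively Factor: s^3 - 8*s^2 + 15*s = (s)*(s^2 - 8*s + 15) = s*(s - 3)*(s - 5)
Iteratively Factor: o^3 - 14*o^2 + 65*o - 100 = (o - 5)*(o^2 - 9*o + 20) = (o - 5)*(o - 4)*(o - 5)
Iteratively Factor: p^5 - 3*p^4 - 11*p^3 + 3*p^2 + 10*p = (p + 2)*(p^4 - 5*p^3 - p^2 + 5*p) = (p - 5)*(p + 2)*(p^3 - p) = (p - 5)*(p - 1)*(p + 2)*(p^2 + p) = p*(p - 5)*(p - 1)*(p + 2)*(p + 1)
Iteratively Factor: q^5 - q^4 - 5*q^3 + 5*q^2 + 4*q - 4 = (q - 1)*(q^4 - 5*q^2 + 4) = (q - 1)*(q + 2)*(q^3 - 2*q^2 - q + 2) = (q - 1)^2*(q + 2)*(q^2 - q - 2) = (q - 1)^2*(q + 1)*(q + 2)*(q - 2)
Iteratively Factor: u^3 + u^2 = (u)*(u^2 + u) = u^2*(u + 1)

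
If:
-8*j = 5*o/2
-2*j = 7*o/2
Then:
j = 0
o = 0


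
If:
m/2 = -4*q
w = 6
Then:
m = -8*q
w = 6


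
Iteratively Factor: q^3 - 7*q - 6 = (q + 1)*(q^2 - q - 6) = (q - 3)*(q + 1)*(q + 2)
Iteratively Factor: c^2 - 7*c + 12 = (c - 4)*(c - 3)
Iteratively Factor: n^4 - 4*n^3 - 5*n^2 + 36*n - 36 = (n - 3)*(n^3 - n^2 - 8*n + 12) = (n - 3)*(n + 3)*(n^2 - 4*n + 4) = (n - 3)*(n - 2)*(n + 3)*(n - 2)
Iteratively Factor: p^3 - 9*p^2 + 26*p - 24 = (p - 4)*(p^2 - 5*p + 6) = (p - 4)*(p - 3)*(p - 2)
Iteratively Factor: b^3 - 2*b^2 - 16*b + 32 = (b - 2)*(b^2 - 16) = (b - 2)*(b + 4)*(b - 4)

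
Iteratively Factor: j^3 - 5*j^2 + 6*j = (j - 3)*(j^2 - 2*j) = (j - 3)*(j - 2)*(j)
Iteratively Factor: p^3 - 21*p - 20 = (p - 5)*(p^2 + 5*p + 4) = (p - 5)*(p + 4)*(p + 1)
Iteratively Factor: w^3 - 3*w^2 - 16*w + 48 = (w - 3)*(w^2 - 16) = (w - 3)*(w + 4)*(w - 4)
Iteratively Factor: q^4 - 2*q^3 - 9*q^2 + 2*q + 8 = (q - 1)*(q^3 - q^2 - 10*q - 8) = (q - 1)*(q + 1)*(q^2 - 2*q - 8) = (q - 4)*(q - 1)*(q + 1)*(q + 2)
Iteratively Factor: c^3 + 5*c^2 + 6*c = (c + 2)*(c^2 + 3*c) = c*(c + 2)*(c + 3)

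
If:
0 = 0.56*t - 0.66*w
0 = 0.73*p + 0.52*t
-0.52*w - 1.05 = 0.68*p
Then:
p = -17.32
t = 24.32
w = 20.64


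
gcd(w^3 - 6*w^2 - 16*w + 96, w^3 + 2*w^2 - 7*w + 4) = w + 4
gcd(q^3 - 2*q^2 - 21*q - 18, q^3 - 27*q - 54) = q^2 - 3*q - 18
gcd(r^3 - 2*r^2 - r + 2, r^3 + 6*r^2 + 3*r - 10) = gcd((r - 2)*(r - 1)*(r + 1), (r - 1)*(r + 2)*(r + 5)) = r - 1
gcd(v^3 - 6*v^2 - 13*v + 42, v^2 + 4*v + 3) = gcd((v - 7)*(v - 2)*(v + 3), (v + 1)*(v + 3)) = v + 3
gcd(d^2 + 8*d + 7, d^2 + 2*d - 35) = d + 7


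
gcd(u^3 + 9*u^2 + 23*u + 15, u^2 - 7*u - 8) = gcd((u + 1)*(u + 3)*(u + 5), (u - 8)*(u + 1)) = u + 1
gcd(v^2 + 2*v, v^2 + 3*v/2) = v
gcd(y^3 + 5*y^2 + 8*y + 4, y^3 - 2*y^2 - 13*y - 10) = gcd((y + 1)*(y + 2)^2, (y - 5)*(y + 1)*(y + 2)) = y^2 + 3*y + 2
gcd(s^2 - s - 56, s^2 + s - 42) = s + 7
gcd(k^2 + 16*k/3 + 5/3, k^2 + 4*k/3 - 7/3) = 1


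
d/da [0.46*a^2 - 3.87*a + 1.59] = 0.92*a - 3.87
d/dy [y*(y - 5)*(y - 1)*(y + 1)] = 4*y^3 - 15*y^2 - 2*y + 5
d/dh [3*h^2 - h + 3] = 6*h - 1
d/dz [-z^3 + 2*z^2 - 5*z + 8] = -3*z^2 + 4*z - 5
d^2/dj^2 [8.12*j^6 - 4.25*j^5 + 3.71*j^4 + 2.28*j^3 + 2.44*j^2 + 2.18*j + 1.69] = 243.6*j^4 - 85.0*j^3 + 44.52*j^2 + 13.68*j + 4.88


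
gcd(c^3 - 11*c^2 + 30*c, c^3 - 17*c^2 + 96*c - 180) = c^2 - 11*c + 30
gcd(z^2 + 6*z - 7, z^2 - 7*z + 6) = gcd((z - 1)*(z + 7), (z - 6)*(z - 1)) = z - 1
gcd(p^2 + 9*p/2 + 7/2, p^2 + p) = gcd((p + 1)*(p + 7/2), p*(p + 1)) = p + 1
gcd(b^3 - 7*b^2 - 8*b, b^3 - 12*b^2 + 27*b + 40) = b^2 - 7*b - 8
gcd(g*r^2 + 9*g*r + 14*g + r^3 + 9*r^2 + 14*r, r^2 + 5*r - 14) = r + 7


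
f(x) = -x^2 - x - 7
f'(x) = -2*x - 1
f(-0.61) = -6.76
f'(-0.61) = 0.22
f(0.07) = -7.07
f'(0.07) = -1.14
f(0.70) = -8.19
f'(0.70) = -2.40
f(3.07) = -19.49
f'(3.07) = -7.14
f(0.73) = -8.26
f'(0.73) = -2.46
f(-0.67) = -6.78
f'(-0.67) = 0.34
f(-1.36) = -7.49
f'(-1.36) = 1.72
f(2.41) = -15.22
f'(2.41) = -5.82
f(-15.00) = -217.00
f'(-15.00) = 29.00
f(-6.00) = -37.00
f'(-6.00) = 11.00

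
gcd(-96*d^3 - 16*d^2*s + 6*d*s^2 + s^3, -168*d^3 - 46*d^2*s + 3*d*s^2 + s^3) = 24*d^2 + 10*d*s + s^2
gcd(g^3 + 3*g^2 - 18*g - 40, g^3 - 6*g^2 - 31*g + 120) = g + 5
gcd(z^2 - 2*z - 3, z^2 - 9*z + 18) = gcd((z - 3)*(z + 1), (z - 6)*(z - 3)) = z - 3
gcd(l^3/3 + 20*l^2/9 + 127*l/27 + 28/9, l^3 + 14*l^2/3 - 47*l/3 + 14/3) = 1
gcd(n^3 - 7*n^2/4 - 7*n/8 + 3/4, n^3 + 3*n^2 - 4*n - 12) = n - 2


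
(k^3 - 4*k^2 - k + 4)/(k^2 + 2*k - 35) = (k^3 - 4*k^2 - k + 4)/(k^2 + 2*k - 35)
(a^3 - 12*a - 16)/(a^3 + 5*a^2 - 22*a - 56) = (a + 2)/(a + 7)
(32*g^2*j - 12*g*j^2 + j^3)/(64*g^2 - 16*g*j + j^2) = j*(4*g - j)/(8*g - j)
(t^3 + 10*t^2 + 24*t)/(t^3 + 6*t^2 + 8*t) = (t + 6)/(t + 2)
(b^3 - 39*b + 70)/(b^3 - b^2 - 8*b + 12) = (b^2 + 2*b - 35)/(b^2 + b - 6)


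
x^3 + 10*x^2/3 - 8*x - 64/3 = (x - 8/3)*(x + 2)*(x + 4)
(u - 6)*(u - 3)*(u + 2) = u^3 - 7*u^2 + 36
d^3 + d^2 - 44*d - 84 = (d - 7)*(d + 2)*(d + 6)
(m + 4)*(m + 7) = m^2 + 11*m + 28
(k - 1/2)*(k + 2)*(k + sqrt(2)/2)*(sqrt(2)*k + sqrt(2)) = sqrt(2)*k^4 + k^3 + 5*sqrt(2)*k^3/2 + sqrt(2)*k^2/2 + 5*k^2/2 - sqrt(2)*k + k/2 - 1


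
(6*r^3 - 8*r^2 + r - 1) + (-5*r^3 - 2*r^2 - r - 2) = r^3 - 10*r^2 - 3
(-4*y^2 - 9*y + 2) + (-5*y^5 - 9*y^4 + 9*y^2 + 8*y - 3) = -5*y^5 - 9*y^4 + 5*y^2 - y - 1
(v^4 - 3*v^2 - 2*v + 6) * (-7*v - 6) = -7*v^5 - 6*v^4 + 21*v^3 + 32*v^2 - 30*v - 36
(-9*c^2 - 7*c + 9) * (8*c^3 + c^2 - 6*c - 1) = -72*c^5 - 65*c^4 + 119*c^3 + 60*c^2 - 47*c - 9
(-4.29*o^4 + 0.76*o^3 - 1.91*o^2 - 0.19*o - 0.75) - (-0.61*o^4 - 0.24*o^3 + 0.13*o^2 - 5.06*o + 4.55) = -3.68*o^4 + 1.0*o^3 - 2.04*o^2 + 4.87*o - 5.3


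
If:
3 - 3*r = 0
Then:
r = 1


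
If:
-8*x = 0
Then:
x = 0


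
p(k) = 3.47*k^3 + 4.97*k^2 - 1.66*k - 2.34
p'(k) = 10.41*k^2 + 9.94*k - 1.66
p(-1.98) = -6.50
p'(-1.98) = 19.47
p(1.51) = 18.43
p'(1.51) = 37.09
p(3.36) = 179.82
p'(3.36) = 149.26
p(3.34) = 176.85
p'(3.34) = 147.67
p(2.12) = 49.54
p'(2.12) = 66.20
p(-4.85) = -273.25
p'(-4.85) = 195.00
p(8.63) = 2583.78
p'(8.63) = 859.43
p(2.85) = 113.63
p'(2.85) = 111.22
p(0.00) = -2.34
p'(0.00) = -1.66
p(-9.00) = -2114.46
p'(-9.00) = 752.09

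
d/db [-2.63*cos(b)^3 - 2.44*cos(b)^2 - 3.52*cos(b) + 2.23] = (7.89*cos(b)^2 + 4.88*cos(b) + 3.52)*sin(b)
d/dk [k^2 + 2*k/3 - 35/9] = 2*k + 2/3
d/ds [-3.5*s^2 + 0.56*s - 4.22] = 0.56 - 7.0*s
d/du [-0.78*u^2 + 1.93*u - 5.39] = 1.93 - 1.56*u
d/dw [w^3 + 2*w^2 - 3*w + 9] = 3*w^2 + 4*w - 3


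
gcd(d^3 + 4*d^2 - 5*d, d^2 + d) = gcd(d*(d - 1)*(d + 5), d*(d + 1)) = d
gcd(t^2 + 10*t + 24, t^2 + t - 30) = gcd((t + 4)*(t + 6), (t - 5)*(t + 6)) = t + 6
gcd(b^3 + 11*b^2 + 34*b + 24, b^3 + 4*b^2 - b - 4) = b^2 + 5*b + 4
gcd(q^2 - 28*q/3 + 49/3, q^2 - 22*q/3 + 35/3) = q - 7/3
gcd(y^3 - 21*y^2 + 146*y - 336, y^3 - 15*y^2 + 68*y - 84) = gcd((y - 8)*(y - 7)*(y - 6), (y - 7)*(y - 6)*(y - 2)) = y^2 - 13*y + 42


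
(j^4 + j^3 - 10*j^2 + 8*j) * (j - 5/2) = j^5 - 3*j^4/2 - 25*j^3/2 + 33*j^2 - 20*j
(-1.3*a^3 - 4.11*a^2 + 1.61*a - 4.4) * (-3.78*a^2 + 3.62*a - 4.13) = 4.914*a^5 + 10.8298*a^4 - 15.595*a^3 + 39.4345*a^2 - 22.5773*a + 18.172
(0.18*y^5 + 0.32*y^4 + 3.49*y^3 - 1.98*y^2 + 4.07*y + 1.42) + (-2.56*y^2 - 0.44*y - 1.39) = 0.18*y^5 + 0.32*y^4 + 3.49*y^3 - 4.54*y^2 + 3.63*y + 0.03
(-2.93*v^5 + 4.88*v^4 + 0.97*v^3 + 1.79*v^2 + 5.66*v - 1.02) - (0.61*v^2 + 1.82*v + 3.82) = -2.93*v^5 + 4.88*v^4 + 0.97*v^3 + 1.18*v^2 + 3.84*v - 4.84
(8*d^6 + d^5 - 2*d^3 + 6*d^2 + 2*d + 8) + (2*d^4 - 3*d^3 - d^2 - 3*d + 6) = 8*d^6 + d^5 + 2*d^4 - 5*d^3 + 5*d^2 - d + 14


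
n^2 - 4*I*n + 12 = (n - 6*I)*(n + 2*I)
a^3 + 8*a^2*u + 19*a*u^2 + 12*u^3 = (a + u)*(a + 3*u)*(a + 4*u)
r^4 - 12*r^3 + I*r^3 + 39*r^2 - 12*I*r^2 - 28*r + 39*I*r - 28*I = (r - 7)*(r - 4)*(r - 1)*(r + I)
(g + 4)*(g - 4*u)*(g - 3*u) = g^3 - 7*g^2*u + 4*g^2 + 12*g*u^2 - 28*g*u + 48*u^2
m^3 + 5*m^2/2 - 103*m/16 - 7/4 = (m - 7/4)*(m + 1/4)*(m + 4)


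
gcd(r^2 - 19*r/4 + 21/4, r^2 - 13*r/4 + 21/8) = r - 7/4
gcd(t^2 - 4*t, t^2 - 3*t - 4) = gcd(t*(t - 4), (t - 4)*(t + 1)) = t - 4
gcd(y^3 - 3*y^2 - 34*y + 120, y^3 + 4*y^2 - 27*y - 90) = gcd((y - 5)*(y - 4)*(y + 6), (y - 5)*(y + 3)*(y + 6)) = y^2 + y - 30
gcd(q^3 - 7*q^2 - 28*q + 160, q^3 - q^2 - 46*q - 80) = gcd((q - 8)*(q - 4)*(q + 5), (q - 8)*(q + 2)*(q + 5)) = q^2 - 3*q - 40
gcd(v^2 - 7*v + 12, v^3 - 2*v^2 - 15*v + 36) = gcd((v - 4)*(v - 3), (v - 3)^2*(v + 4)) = v - 3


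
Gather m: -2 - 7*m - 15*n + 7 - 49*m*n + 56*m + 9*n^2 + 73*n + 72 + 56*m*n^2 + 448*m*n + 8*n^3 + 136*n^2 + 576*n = m*(56*n^2 + 399*n + 49) + 8*n^3 + 145*n^2 + 634*n + 77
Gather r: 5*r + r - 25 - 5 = 6*r - 30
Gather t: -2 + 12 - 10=0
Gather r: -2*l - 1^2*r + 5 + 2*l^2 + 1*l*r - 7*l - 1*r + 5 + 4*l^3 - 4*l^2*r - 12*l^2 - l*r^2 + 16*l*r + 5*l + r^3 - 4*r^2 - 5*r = 4*l^3 - 10*l^2 - 4*l + r^3 + r^2*(-l - 4) + r*(-4*l^2 + 17*l - 7) + 10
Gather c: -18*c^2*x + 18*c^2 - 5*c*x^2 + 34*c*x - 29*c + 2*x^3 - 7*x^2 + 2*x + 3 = c^2*(18 - 18*x) + c*(-5*x^2 + 34*x - 29) + 2*x^3 - 7*x^2 + 2*x + 3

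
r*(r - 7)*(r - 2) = r^3 - 9*r^2 + 14*r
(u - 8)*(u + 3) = u^2 - 5*u - 24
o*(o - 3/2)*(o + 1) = o^3 - o^2/2 - 3*o/2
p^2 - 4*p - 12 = (p - 6)*(p + 2)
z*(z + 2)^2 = z^3 + 4*z^2 + 4*z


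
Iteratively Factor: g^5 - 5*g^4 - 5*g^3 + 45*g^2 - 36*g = (g + 3)*(g^4 - 8*g^3 + 19*g^2 - 12*g) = (g - 1)*(g + 3)*(g^3 - 7*g^2 + 12*g) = (g - 3)*(g - 1)*(g + 3)*(g^2 - 4*g) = g*(g - 3)*(g - 1)*(g + 3)*(g - 4)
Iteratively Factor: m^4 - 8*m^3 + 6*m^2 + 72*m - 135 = (m + 3)*(m^3 - 11*m^2 + 39*m - 45) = (m - 5)*(m + 3)*(m^2 - 6*m + 9) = (m - 5)*(m - 3)*(m + 3)*(m - 3)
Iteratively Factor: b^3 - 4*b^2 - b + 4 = (b - 4)*(b^2 - 1) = (b - 4)*(b + 1)*(b - 1)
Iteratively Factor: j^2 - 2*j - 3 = (j + 1)*(j - 3)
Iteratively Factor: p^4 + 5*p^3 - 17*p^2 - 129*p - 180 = (p + 3)*(p^3 + 2*p^2 - 23*p - 60) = (p - 5)*(p + 3)*(p^2 + 7*p + 12) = (p - 5)*(p + 3)*(p + 4)*(p + 3)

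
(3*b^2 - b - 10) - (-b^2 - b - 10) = 4*b^2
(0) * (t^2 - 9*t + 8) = 0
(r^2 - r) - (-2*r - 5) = r^2 + r + 5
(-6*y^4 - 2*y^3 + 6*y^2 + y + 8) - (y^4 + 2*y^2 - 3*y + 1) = -7*y^4 - 2*y^3 + 4*y^2 + 4*y + 7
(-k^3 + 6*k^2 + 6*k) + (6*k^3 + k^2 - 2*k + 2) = 5*k^3 + 7*k^2 + 4*k + 2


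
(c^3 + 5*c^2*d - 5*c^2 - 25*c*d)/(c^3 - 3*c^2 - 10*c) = (c + 5*d)/(c + 2)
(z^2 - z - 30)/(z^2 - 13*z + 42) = (z + 5)/(z - 7)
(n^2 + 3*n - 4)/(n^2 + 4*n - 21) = (n^2 + 3*n - 4)/(n^2 + 4*n - 21)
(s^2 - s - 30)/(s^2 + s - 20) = (s - 6)/(s - 4)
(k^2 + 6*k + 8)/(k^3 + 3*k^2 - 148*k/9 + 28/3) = 9*(k^2 + 6*k + 8)/(9*k^3 + 27*k^2 - 148*k + 84)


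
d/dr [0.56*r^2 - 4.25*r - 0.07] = 1.12*r - 4.25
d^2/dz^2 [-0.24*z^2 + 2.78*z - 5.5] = -0.480000000000000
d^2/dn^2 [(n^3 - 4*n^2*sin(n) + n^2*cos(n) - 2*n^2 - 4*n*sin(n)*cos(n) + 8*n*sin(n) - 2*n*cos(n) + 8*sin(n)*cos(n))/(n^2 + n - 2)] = (4*n^6*sin(n) - n^6*cos(n) + 8*n^5*sin(2*n) - 34*n^4*sin(n) - 17*n^4*cos(n) + 8*n^4*cos(2*n) + 34*n^3*sin(n) - 60*n^3*sin(2*n) - 24*n^3*cos(2*n) + 10*n^3 + 12*n^2*sin(n) + 40*n^2*sin(2*n) + 48*n^2*cos(n) - 48*n^2*cos(2*n) - 36*n^2 + 40*n*sin(n) + 96*n*sin(2*n) - 112*n*cos(n) + 64*n*cos(2*n) + 24*n + 16*sin(n) - 48*sin(2*n) + 64*cos(n) - 16)/(n^6 + 3*n^5 - 3*n^4 - 11*n^3 + 6*n^2 + 12*n - 8)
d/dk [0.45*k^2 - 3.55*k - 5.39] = 0.9*k - 3.55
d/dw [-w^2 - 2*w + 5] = -2*w - 2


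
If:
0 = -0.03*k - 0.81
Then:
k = -27.00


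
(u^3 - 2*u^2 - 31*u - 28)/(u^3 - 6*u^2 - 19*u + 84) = (u + 1)/(u - 3)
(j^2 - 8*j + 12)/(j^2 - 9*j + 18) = (j - 2)/(j - 3)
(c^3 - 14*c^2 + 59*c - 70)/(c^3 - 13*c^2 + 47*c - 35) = (c - 2)/(c - 1)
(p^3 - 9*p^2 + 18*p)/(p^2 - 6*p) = p - 3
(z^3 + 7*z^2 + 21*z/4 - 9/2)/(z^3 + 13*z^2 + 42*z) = (z^2 + z - 3/4)/(z*(z + 7))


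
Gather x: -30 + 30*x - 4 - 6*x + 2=24*x - 32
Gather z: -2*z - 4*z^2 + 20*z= -4*z^2 + 18*z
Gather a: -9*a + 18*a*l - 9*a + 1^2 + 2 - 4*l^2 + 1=a*(18*l - 18) - 4*l^2 + 4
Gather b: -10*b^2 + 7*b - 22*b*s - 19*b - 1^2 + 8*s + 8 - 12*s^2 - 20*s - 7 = -10*b^2 + b*(-22*s - 12) - 12*s^2 - 12*s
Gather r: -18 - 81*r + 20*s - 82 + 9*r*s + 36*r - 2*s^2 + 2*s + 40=r*(9*s - 45) - 2*s^2 + 22*s - 60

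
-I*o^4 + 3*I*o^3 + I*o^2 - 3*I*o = o*(o - 3)*(o - 1)*(-I*o - I)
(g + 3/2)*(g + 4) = g^2 + 11*g/2 + 6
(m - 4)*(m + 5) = m^2 + m - 20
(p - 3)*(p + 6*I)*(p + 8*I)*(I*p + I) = I*p^4 - 14*p^3 - 2*I*p^3 + 28*p^2 - 51*I*p^2 + 42*p + 96*I*p + 144*I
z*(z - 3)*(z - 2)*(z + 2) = z^4 - 3*z^3 - 4*z^2 + 12*z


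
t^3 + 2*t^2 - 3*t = t*(t - 1)*(t + 3)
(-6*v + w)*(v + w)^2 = -6*v^3 - 11*v^2*w - 4*v*w^2 + w^3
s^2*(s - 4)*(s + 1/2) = s^4 - 7*s^3/2 - 2*s^2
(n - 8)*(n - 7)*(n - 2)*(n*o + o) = n^4*o - 16*n^3*o + 69*n^2*o - 26*n*o - 112*o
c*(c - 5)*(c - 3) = c^3 - 8*c^2 + 15*c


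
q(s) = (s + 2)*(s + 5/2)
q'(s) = 2*s + 9/2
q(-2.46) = -0.02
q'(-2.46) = -0.42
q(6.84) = 82.57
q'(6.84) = 18.18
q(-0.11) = 4.52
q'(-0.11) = 4.28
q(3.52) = 33.23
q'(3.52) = 11.54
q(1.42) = 13.41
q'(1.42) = 7.34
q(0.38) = 6.85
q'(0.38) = 5.26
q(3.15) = 29.10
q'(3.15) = 10.80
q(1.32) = 12.68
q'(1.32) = 7.14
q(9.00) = 126.50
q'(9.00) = 22.50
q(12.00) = 203.00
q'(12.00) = 28.50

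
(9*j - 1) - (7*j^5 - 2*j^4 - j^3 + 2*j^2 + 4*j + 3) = -7*j^5 + 2*j^4 + j^3 - 2*j^2 + 5*j - 4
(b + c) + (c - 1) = b + 2*c - 1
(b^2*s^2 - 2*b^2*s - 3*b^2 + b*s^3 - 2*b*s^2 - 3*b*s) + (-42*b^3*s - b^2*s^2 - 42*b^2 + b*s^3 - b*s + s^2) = -42*b^3*s - 2*b^2*s - 45*b^2 + 2*b*s^3 - 2*b*s^2 - 4*b*s + s^2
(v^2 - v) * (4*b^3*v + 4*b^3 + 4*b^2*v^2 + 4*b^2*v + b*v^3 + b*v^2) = 4*b^3*v^3 - 4*b^3*v + 4*b^2*v^4 - 4*b^2*v^2 + b*v^5 - b*v^3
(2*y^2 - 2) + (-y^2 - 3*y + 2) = y^2 - 3*y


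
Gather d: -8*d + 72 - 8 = 64 - 8*d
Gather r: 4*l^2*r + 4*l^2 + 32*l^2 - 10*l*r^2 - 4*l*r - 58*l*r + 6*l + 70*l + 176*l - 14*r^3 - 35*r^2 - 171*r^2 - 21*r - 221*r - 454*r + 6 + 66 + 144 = 36*l^2 + 252*l - 14*r^3 + r^2*(-10*l - 206) + r*(4*l^2 - 62*l - 696) + 216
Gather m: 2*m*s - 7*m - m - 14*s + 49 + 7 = m*(2*s - 8) - 14*s + 56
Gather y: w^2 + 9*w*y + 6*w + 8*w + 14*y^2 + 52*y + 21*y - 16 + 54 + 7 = w^2 + 14*w + 14*y^2 + y*(9*w + 73) + 45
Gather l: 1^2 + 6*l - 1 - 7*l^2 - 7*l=-7*l^2 - l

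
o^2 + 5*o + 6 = (o + 2)*(o + 3)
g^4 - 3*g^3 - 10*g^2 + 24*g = g*(g - 4)*(g - 2)*(g + 3)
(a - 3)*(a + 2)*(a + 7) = a^3 + 6*a^2 - 13*a - 42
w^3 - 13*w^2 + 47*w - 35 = (w - 7)*(w - 5)*(w - 1)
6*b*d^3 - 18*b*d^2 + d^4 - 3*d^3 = d^2*(6*b + d)*(d - 3)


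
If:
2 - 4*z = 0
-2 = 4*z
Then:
No Solution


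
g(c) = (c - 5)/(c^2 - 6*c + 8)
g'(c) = (6 - 2*c)*(c - 5)/(c^2 - 6*c + 8)^2 + 1/(c^2 - 6*c + 8)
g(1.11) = -1.51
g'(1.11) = -1.83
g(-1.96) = -0.29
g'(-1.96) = -0.08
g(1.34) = -2.08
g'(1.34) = -3.37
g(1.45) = -2.53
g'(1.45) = -4.88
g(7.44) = 0.13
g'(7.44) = -0.01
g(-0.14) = -0.58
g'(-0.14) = -0.30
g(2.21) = 7.42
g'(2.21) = -33.86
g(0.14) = -0.68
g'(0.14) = -0.40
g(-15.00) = -0.06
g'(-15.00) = 0.00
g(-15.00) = -0.06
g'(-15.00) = 0.00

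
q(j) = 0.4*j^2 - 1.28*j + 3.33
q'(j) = 0.8*j - 1.28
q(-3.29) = 11.87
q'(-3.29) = -3.91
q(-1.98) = 7.43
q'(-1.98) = -2.86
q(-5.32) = 21.46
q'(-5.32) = -5.54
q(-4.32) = 16.32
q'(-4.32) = -4.74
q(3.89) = 4.40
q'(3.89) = 1.83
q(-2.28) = 8.33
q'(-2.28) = -3.10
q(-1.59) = 6.38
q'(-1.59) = -2.55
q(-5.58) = 22.93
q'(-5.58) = -5.74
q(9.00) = 24.21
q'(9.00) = 5.92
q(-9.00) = 47.25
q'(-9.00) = -8.48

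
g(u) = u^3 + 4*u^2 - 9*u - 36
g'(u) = 3*u^2 + 8*u - 9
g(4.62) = 106.41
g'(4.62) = 91.99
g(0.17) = -37.41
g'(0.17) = -7.55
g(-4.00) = 0.00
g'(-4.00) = 7.00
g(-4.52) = -5.94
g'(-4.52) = 16.13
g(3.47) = 22.72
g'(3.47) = 54.88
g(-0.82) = -26.48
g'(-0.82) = -13.54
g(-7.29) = -145.23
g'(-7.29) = 92.11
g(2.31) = -23.12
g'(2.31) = 25.49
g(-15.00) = -2376.00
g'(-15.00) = 546.00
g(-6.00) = -54.00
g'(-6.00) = 51.00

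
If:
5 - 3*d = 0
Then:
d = 5/3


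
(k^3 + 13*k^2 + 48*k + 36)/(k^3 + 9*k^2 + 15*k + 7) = (k^2 + 12*k + 36)/(k^2 + 8*k + 7)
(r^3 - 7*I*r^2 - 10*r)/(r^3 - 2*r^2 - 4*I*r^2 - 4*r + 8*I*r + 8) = r*(r - 5*I)/(r^2 - 2*r*(1 + I) + 4*I)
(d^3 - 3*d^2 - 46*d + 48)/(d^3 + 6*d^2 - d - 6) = (d - 8)/(d + 1)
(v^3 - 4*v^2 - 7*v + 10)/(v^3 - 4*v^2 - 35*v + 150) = (v^2 + v - 2)/(v^2 + v - 30)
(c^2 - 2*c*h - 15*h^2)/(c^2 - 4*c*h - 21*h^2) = (c - 5*h)/(c - 7*h)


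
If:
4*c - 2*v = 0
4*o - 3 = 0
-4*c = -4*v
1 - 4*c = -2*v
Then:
No Solution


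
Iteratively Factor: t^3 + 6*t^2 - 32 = (t + 4)*(t^2 + 2*t - 8) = (t - 2)*(t + 4)*(t + 4)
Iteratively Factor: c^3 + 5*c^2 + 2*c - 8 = (c + 2)*(c^2 + 3*c - 4) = (c - 1)*(c + 2)*(c + 4)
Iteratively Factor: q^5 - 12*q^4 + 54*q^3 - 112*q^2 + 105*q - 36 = (q - 4)*(q^4 - 8*q^3 + 22*q^2 - 24*q + 9) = (q - 4)*(q - 3)*(q^3 - 5*q^2 + 7*q - 3) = (q - 4)*(q - 3)*(q - 1)*(q^2 - 4*q + 3) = (q - 4)*(q - 3)^2*(q - 1)*(q - 1)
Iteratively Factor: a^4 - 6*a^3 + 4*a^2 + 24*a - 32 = (a + 2)*(a^3 - 8*a^2 + 20*a - 16) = (a - 4)*(a + 2)*(a^2 - 4*a + 4) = (a - 4)*(a - 2)*(a + 2)*(a - 2)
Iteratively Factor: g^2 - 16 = (g - 4)*(g + 4)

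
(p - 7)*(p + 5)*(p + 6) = p^3 + 4*p^2 - 47*p - 210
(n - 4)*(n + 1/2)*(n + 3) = n^3 - n^2/2 - 25*n/2 - 6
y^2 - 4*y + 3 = (y - 3)*(y - 1)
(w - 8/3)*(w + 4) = w^2 + 4*w/3 - 32/3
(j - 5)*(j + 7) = j^2 + 2*j - 35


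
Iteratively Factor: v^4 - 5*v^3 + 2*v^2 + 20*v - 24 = (v - 2)*(v^3 - 3*v^2 - 4*v + 12) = (v - 3)*(v - 2)*(v^2 - 4) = (v - 3)*(v - 2)*(v + 2)*(v - 2)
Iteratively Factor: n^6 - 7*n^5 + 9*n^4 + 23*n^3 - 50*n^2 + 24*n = (n - 3)*(n^5 - 4*n^4 - 3*n^3 + 14*n^2 - 8*n) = (n - 3)*(n - 1)*(n^4 - 3*n^3 - 6*n^2 + 8*n) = (n - 3)*(n - 1)^2*(n^3 - 2*n^2 - 8*n) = n*(n - 3)*(n - 1)^2*(n^2 - 2*n - 8) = n*(n - 4)*(n - 3)*(n - 1)^2*(n + 2)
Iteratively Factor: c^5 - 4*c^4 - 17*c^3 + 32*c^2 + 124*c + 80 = (c - 4)*(c^4 - 17*c^2 - 36*c - 20) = (c - 4)*(c + 2)*(c^3 - 2*c^2 - 13*c - 10) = (c - 4)*(c + 1)*(c + 2)*(c^2 - 3*c - 10) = (c - 5)*(c - 4)*(c + 1)*(c + 2)*(c + 2)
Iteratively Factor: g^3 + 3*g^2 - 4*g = (g)*(g^2 + 3*g - 4) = g*(g - 1)*(g + 4)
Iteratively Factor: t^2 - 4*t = (t)*(t - 4)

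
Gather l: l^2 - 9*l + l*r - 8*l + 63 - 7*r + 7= l^2 + l*(r - 17) - 7*r + 70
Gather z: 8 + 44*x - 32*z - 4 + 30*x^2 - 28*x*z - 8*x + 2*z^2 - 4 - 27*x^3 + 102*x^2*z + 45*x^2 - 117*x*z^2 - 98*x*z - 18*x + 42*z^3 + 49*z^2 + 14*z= -27*x^3 + 75*x^2 + 18*x + 42*z^3 + z^2*(51 - 117*x) + z*(102*x^2 - 126*x - 18)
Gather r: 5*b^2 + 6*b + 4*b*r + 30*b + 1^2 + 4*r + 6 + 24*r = 5*b^2 + 36*b + r*(4*b + 28) + 7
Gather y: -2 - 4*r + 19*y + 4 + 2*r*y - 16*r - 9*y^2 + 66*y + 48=-20*r - 9*y^2 + y*(2*r + 85) + 50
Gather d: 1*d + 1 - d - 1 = 0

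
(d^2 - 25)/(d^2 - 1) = (d^2 - 25)/(d^2 - 1)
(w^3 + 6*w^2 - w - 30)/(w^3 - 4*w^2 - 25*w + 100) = (w^2 + w - 6)/(w^2 - 9*w + 20)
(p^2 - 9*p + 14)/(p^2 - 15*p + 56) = (p - 2)/(p - 8)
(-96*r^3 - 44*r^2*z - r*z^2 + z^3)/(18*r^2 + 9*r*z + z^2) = (-32*r^2 - 4*r*z + z^2)/(6*r + z)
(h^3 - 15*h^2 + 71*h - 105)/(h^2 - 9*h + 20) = (h^2 - 10*h + 21)/(h - 4)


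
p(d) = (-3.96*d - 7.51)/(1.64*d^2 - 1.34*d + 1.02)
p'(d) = (1.34 - 3.28*d)*(-3.96*d - 7.51)/(1.64*d^2 - 1.34*d + 1.02)^2 - 3.96/(1.64*d^2 - 1.34*d + 1.02)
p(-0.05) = -6.70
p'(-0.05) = -12.87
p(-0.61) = -2.08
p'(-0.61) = -4.46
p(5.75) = -0.64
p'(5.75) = 0.15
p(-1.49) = -0.24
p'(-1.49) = -0.82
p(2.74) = -1.90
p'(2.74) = 1.09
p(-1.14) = -0.64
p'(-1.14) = -1.54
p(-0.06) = -6.57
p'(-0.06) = -12.71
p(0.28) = -11.14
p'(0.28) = -11.20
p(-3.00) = 0.22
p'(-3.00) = -0.08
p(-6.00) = 0.24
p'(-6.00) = 0.02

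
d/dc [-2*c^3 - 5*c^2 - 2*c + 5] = -6*c^2 - 10*c - 2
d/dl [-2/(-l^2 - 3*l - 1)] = 2*(-2*l - 3)/(l^2 + 3*l + 1)^2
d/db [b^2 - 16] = 2*b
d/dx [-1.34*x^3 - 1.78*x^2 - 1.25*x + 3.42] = -4.02*x^2 - 3.56*x - 1.25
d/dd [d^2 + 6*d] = 2*d + 6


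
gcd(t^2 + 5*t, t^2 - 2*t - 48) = 1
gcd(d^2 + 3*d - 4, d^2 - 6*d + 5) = d - 1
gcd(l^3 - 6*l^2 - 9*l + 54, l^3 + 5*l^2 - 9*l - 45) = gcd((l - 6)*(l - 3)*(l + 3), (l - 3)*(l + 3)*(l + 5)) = l^2 - 9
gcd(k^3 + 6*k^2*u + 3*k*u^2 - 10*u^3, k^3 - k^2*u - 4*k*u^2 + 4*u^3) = -k^2 - k*u + 2*u^2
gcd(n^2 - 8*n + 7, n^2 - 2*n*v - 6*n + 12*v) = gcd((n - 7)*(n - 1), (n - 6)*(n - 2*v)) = 1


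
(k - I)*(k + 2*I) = k^2 + I*k + 2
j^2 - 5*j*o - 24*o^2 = (j - 8*o)*(j + 3*o)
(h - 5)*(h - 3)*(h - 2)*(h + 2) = h^4 - 8*h^3 + 11*h^2 + 32*h - 60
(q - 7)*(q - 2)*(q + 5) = q^3 - 4*q^2 - 31*q + 70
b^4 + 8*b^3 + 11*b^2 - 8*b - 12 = (b - 1)*(b + 1)*(b + 2)*(b + 6)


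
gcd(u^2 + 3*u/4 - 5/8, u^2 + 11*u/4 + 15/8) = u + 5/4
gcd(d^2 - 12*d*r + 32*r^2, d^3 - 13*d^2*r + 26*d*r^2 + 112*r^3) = -d + 8*r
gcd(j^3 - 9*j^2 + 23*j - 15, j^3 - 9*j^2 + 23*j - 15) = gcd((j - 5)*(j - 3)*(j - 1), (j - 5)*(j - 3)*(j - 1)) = j^3 - 9*j^2 + 23*j - 15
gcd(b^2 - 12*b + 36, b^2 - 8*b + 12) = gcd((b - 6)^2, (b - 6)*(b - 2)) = b - 6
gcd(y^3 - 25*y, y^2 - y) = y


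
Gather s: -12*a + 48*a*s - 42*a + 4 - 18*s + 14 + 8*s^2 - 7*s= -54*a + 8*s^2 + s*(48*a - 25) + 18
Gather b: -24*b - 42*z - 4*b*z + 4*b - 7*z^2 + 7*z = b*(-4*z - 20) - 7*z^2 - 35*z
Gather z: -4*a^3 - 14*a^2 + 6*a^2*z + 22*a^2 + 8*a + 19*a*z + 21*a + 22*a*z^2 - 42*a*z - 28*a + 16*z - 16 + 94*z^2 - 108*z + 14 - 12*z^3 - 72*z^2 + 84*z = -4*a^3 + 8*a^2 + a - 12*z^3 + z^2*(22*a + 22) + z*(6*a^2 - 23*a - 8) - 2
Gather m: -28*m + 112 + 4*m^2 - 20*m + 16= 4*m^2 - 48*m + 128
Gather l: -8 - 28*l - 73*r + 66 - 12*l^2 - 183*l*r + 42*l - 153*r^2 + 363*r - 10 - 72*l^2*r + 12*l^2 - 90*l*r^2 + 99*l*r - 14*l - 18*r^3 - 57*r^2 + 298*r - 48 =-72*l^2*r + l*(-90*r^2 - 84*r) - 18*r^3 - 210*r^2 + 588*r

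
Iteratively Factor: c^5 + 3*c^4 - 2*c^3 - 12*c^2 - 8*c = (c)*(c^4 + 3*c^3 - 2*c^2 - 12*c - 8) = c*(c + 1)*(c^3 + 2*c^2 - 4*c - 8) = c*(c + 1)*(c + 2)*(c^2 - 4) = c*(c + 1)*(c + 2)^2*(c - 2)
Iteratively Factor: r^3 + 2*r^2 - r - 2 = (r - 1)*(r^2 + 3*r + 2) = (r - 1)*(r + 2)*(r + 1)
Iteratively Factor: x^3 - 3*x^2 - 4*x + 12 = (x - 2)*(x^2 - x - 6) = (x - 2)*(x + 2)*(x - 3)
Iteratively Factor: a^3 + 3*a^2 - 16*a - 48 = (a - 4)*(a^2 + 7*a + 12) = (a - 4)*(a + 4)*(a + 3)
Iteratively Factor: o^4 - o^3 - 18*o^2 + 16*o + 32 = (o - 2)*(o^3 + o^2 - 16*o - 16) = (o - 4)*(o - 2)*(o^2 + 5*o + 4) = (o - 4)*(o - 2)*(o + 1)*(o + 4)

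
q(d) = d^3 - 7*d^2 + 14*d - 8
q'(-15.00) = 899.00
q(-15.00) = -5168.00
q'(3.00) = -1.00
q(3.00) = -2.00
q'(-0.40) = 20.08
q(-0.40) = -14.78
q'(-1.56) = 43.14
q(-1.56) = -50.67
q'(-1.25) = 36.19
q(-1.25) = -38.39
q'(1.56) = -0.54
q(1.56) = 0.60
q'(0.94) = 3.49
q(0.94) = -0.19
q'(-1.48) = 41.29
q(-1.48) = -47.29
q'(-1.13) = 33.65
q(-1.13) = -34.20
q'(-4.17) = 124.55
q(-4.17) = -260.61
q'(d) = 3*d^2 - 14*d + 14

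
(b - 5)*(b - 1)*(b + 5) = b^3 - b^2 - 25*b + 25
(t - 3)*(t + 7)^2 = t^3 + 11*t^2 + 7*t - 147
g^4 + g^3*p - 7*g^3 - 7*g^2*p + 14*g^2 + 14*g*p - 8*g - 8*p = (g - 4)*(g - 2)*(g - 1)*(g + p)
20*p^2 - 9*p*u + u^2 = (-5*p + u)*(-4*p + u)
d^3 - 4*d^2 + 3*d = d*(d - 3)*(d - 1)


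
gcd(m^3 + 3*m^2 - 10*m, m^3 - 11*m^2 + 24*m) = m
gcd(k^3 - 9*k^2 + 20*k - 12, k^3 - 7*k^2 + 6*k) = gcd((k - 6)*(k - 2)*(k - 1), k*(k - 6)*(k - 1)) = k^2 - 7*k + 6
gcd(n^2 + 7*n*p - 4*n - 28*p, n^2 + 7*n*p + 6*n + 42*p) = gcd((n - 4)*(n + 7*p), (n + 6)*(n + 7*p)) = n + 7*p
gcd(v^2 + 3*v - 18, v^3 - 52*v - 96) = v + 6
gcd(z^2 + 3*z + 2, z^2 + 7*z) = 1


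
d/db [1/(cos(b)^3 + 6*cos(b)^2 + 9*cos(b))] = 3*(sin(b)/cos(b)^2 + tan(b))/(cos(b) + 3)^3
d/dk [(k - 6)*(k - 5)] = 2*k - 11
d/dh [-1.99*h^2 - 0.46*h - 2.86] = -3.98*h - 0.46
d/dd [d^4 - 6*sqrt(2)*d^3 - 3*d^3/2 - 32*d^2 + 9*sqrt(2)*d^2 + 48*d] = 4*d^3 - 18*sqrt(2)*d^2 - 9*d^2/2 - 64*d + 18*sqrt(2)*d + 48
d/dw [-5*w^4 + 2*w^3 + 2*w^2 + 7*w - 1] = -20*w^3 + 6*w^2 + 4*w + 7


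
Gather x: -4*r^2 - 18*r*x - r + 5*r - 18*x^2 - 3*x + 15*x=-4*r^2 + 4*r - 18*x^2 + x*(12 - 18*r)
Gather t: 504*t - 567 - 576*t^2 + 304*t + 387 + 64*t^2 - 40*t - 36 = -512*t^2 + 768*t - 216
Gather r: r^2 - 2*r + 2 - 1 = r^2 - 2*r + 1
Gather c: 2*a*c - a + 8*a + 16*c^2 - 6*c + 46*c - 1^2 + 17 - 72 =7*a + 16*c^2 + c*(2*a + 40) - 56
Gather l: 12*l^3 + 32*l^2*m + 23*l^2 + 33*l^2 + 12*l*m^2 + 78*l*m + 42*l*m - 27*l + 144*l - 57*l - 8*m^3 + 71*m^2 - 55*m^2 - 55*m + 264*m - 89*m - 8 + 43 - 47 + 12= 12*l^3 + l^2*(32*m + 56) + l*(12*m^2 + 120*m + 60) - 8*m^3 + 16*m^2 + 120*m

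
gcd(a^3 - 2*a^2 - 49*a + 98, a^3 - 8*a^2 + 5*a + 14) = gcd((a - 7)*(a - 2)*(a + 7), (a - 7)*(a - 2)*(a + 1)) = a^2 - 9*a + 14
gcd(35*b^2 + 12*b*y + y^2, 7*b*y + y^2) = 7*b + y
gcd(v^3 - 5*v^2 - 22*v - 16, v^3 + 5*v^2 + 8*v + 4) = v^2 + 3*v + 2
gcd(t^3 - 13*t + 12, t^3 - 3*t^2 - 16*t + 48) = t^2 + t - 12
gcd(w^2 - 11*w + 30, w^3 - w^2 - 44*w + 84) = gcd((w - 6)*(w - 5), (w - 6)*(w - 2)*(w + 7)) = w - 6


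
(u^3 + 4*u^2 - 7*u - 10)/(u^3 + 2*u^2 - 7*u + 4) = (u^3 + 4*u^2 - 7*u - 10)/(u^3 + 2*u^2 - 7*u + 4)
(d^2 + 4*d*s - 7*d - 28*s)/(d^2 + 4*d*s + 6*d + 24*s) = (d - 7)/(d + 6)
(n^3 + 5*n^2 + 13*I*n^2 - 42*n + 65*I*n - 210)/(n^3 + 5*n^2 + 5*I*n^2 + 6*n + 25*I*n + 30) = (n + 7*I)/(n - I)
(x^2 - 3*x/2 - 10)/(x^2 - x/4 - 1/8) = 4*(-2*x^2 + 3*x + 20)/(-8*x^2 + 2*x + 1)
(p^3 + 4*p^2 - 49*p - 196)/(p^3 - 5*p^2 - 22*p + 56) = (p + 7)/(p - 2)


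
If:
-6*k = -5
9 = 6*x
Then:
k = 5/6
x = 3/2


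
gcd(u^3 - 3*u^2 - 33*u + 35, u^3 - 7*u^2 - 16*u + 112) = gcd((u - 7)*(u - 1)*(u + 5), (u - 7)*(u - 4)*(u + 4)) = u - 7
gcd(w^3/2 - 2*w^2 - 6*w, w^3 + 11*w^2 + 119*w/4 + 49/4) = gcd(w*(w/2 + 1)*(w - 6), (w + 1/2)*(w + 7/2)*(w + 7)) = 1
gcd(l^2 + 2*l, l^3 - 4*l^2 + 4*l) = l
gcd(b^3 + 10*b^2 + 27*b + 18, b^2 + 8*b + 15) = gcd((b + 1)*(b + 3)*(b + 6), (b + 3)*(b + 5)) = b + 3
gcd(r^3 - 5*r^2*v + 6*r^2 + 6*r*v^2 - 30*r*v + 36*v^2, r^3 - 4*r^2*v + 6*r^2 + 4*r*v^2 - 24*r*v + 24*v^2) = r^2 - 2*r*v + 6*r - 12*v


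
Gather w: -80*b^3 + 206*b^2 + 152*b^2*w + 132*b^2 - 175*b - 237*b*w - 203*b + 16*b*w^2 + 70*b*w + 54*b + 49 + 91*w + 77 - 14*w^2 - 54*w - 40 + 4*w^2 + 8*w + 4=-80*b^3 + 338*b^2 - 324*b + w^2*(16*b - 10) + w*(152*b^2 - 167*b + 45) + 90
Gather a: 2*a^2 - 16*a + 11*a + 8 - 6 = 2*a^2 - 5*a + 2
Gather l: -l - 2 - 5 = -l - 7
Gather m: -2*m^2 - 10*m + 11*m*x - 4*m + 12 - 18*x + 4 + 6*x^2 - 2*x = -2*m^2 + m*(11*x - 14) + 6*x^2 - 20*x + 16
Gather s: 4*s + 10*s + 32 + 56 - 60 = 14*s + 28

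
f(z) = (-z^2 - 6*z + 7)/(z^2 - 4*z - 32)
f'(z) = (4 - 2*z)*(-z^2 - 6*z + 7)/(z^2 - 4*z - 32)^2 + (-2*z - 6)/(z^2 - 4*z - 32)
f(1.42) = 0.10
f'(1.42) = 0.24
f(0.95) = -0.01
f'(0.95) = 0.23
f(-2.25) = -0.86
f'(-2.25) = 0.49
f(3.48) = 0.77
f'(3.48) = 0.45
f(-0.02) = -0.22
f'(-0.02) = 0.21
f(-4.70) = 1.47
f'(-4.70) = 2.61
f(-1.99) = -0.75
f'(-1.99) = 0.40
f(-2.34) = -0.91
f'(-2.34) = 0.54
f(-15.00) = -0.51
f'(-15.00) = 0.03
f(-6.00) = 0.25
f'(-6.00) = 0.36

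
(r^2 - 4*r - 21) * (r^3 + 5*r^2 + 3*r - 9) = r^5 + r^4 - 38*r^3 - 126*r^2 - 27*r + 189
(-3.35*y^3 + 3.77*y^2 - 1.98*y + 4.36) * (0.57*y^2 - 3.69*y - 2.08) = -1.9095*y^5 + 14.5104*y^4 - 8.0719*y^3 + 1.9498*y^2 - 11.97*y - 9.0688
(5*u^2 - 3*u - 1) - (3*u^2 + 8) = 2*u^2 - 3*u - 9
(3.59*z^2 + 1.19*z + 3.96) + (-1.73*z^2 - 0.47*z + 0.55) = 1.86*z^2 + 0.72*z + 4.51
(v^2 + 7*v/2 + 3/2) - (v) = v^2 + 5*v/2 + 3/2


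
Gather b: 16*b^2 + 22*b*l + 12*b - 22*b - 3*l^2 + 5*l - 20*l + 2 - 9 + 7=16*b^2 + b*(22*l - 10) - 3*l^2 - 15*l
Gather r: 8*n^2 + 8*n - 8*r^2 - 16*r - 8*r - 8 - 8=8*n^2 + 8*n - 8*r^2 - 24*r - 16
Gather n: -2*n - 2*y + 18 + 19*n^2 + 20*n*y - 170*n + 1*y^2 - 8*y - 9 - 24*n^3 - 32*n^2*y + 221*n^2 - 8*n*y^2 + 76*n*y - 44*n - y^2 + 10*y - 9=-24*n^3 + n^2*(240 - 32*y) + n*(-8*y^2 + 96*y - 216)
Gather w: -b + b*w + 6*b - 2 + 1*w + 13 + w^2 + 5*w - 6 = 5*b + w^2 + w*(b + 6) + 5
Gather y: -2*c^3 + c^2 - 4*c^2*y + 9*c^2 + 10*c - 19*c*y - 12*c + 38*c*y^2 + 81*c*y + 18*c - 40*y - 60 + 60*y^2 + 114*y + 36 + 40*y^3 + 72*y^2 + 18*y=-2*c^3 + 10*c^2 + 16*c + 40*y^3 + y^2*(38*c + 132) + y*(-4*c^2 + 62*c + 92) - 24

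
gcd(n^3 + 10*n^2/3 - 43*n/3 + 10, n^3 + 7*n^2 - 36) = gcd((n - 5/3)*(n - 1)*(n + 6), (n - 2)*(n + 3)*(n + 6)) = n + 6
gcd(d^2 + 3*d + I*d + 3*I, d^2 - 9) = d + 3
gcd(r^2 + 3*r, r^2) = r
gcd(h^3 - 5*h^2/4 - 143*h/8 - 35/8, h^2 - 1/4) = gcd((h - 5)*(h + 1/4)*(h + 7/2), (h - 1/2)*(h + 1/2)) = 1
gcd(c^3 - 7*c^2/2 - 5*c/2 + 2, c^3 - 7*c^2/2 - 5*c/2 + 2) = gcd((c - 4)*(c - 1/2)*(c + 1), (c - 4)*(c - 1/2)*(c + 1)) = c^3 - 7*c^2/2 - 5*c/2 + 2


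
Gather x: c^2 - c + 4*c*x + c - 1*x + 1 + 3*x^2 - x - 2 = c^2 + 3*x^2 + x*(4*c - 2) - 1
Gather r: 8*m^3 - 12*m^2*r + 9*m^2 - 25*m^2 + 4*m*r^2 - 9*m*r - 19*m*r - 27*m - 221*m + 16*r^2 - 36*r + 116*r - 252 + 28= 8*m^3 - 16*m^2 - 248*m + r^2*(4*m + 16) + r*(-12*m^2 - 28*m + 80) - 224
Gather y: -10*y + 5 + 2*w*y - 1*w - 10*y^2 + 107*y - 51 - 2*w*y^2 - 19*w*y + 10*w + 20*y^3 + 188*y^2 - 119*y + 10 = 9*w + 20*y^3 + y^2*(178 - 2*w) + y*(-17*w - 22) - 36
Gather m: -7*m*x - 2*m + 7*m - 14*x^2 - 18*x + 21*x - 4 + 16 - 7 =m*(5 - 7*x) - 14*x^2 + 3*x + 5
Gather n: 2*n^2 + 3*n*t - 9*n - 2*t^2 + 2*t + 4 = 2*n^2 + n*(3*t - 9) - 2*t^2 + 2*t + 4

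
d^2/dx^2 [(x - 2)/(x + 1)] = -6/(x + 1)^3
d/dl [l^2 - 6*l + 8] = 2*l - 6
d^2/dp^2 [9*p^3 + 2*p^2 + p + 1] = 54*p + 4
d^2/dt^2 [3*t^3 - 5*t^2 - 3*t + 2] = 18*t - 10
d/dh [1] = 0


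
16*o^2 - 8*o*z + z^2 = (-4*o + z)^2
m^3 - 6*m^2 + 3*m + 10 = (m - 5)*(m - 2)*(m + 1)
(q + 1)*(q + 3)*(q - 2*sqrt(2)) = q^3 - 2*sqrt(2)*q^2 + 4*q^2 - 8*sqrt(2)*q + 3*q - 6*sqrt(2)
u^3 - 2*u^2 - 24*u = u*(u - 6)*(u + 4)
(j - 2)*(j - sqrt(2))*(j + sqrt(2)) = j^3 - 2*j^2 - 2*j + 4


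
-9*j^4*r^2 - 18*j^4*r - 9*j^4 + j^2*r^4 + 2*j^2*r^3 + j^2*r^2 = (-3*j + r)*(3*j + r)*(j*r + j)^2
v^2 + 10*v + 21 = (v + 3)*(v + 7)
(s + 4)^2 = s^2 + 8*s + 16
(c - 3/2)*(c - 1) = c^2 - 5*c/2 + 3/2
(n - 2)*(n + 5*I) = n^2 - 2*n + 5*I*n - 10*I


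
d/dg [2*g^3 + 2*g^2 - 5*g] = 6*g^2 + 4*g - 5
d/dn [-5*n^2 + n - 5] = 1 - 10*n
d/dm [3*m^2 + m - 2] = 6*m + 1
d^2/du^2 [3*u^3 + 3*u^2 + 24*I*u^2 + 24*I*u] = 18*u + 6 + 48*I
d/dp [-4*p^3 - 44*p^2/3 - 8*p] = -12*p^2 - 88*p/3 - 8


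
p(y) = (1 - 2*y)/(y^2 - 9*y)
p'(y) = (1 - 2*y)*(9 - 2*y)/(y^2 - 9*y)^2 - 2/(y^2 - 9*y)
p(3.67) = 0.32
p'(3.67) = 0.07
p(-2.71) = 0.20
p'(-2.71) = 0.03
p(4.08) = 0.36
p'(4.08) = 0.08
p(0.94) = 0.12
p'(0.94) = 0.15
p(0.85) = 0.10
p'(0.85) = 0.18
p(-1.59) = 0.25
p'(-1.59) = 0.06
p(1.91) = 0.21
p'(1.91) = 0.07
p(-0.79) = 0.33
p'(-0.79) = 0.20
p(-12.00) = 0.10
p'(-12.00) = 0.01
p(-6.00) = 0.14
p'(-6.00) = 0.01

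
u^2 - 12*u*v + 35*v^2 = (u - 7*v)*(u - 5*v)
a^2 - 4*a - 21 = (a - 7)*(a + 3)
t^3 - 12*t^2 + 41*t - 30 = (t - 6)*(t - 5)*(t - 1)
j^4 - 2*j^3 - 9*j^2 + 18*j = j*(j - 3)*(j - 2)*(j + 3)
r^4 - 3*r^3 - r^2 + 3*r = r*(r - 3)*(r - 1)*(r + 1)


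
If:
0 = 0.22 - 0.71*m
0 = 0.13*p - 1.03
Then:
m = 0.31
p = 7.92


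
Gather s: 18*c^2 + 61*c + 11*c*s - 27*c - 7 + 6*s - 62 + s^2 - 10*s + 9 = 18*c^2 + 34*c + s^2 + s*(11*c - 4) - 60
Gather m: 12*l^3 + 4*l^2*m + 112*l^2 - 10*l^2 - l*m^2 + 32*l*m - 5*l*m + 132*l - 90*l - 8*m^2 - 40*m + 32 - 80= 12*l^3 + 102*l^2 + 42*l + m^2*(-l - 8) + m*(4*l^2 + 27*l - 40) - 48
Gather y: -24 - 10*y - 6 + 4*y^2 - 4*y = 4*y^2 - 14*y - 30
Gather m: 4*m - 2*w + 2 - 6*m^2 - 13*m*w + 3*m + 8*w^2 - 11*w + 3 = -6*m^2 + m*(7 - 13*w) + 8*w^2 - 13*w + 5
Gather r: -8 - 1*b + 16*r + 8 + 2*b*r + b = r*(2*b + 16)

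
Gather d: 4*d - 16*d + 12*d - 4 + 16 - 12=0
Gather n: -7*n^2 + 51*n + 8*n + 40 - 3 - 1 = -7*n^2 + 59*n + 36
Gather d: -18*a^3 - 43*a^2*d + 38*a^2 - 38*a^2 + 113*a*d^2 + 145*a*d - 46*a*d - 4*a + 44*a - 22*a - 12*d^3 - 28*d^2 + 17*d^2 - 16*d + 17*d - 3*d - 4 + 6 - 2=-18*a^3 + 18*a - 12*d^3 + d^2*(113*a - 11) + d*(-43*a^2 + 99*a - 2)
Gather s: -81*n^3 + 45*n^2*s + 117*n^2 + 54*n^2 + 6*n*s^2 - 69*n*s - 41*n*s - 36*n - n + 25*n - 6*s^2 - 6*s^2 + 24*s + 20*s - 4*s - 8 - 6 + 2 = -81*n^3 + 171*n^2 - 12*n + s^2*(6*n - 12) + s*(45*n^2 - 110*n + 40) - 12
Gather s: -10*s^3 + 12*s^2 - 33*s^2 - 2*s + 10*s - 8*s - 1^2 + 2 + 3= -10*s^3 - 21*s^2 + 4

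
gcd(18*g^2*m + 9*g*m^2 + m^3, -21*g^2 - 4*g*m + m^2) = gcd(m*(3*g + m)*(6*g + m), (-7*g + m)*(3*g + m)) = 3*g + m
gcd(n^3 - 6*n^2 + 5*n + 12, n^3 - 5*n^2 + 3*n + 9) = n^2 - 2*n - 3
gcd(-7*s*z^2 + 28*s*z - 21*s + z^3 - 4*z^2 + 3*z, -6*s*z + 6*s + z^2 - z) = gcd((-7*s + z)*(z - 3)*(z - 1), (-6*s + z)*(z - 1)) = z - 1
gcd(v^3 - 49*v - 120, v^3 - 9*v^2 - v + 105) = v + 3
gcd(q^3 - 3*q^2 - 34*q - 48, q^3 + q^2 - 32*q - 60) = q + 2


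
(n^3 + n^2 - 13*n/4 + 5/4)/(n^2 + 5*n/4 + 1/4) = (4*n^3 + 4*n^2 - 13*n + 5)/(4*n^2 + 5*n + 1)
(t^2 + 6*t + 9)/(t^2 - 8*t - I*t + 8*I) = (t^2 + 6*t + 9)/(t^2 - 8*t - I*t + 8*I)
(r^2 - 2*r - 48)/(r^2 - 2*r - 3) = (-r^2 + 2*r + 48)/(-r^2 + 2*r + 3)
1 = 1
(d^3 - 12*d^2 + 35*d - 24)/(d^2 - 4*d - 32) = (d^2 - 4*d + 3)/(d + 4)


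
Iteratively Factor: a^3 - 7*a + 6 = (a + 3)*(a^2 - 3*a + 2) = (a - 2)*(a + 3)*(a - 1)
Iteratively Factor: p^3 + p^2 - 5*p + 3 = (p + 3)*(p^2 - 2*p + 1) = (p - 1)*(p + 3)*(p - 1)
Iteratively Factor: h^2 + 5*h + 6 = (h + 2)*(h + 3)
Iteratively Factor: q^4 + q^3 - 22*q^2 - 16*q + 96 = (q + 3)*(q^3 - 2*q^2 - 16*q + 32) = (q - 4)*(q + 3)*(q^2 + 2*q - 8) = (q - 4)*(q - 2)*(q + 3)*(q + 4)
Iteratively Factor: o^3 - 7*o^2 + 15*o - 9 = (o - 1)*(o^2 - 6*o + 9) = (o - 3)*(o - 1)*(o - 3)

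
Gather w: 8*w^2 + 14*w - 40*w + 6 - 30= 8*w^2 - 26*w - 24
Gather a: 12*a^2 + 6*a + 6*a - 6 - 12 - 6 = 12*a^2 + 12*a - 24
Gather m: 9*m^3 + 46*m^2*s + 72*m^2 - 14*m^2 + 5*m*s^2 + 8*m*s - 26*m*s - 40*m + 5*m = 9*m^3 + m^2*(46*s + 58) + m*(5*s^2 - 18*s - 35)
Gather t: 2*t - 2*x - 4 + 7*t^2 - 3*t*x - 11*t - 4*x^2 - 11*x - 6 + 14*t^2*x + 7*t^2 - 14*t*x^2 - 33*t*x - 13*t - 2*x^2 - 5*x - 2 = t^2*(14*x + 14) + t*(-14*x^2 - 36*x - 22) - 6*x^2 - 18*x - 12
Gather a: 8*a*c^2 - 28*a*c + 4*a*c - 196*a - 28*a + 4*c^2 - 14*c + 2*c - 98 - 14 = a*(8*c^2 - 24*c - 224) + 4*c^2 - 12*c - 112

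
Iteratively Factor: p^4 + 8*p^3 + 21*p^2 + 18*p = (p + 3)*(p^3 + 5*p^2 + 6*p) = p*(p + 3)*(p^2 + 5*p + 6) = p*(p + 3)^2*(p + 2)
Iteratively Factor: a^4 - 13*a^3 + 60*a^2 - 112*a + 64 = (a - 4)*(a^3 - 9*a^2 + 24*a - 16) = (a - 4)^2*(a^2 - 5*a + 4) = (a - 4)^3*(a - 1)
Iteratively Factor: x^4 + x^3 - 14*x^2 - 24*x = (x - 4)*(x^3 + 5*x^2 + 6*x) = x*(x - 4)*(x^2 + 5*x + 6) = x*(x - 4)*(x + 2)*(x + 3)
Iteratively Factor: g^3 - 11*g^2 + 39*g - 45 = (g - 5)*(g^2 - 6*g + 9) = (g - 5)*(g - 3)*(g - 3)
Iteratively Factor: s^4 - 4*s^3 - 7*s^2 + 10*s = (s - 1)*(s^3 - 3*s^2 - 10*s) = (s - 1)*(s + 2)*(s^2 - 5*s) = s*(s - 1)*(s + 2)*(s - 5)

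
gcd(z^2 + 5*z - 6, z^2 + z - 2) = z - 1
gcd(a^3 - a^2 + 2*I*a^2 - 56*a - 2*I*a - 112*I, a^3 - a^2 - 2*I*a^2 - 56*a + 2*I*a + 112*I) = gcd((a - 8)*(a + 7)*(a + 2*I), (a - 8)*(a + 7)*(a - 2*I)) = a^2 - a - 56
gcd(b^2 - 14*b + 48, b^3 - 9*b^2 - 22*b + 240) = b^2 - 14*b + 48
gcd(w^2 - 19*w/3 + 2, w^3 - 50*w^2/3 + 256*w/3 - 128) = w - 6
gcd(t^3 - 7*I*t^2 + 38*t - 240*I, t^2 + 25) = t - 5*I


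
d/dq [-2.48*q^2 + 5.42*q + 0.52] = 5.42 - 4.96*q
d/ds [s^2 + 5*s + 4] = 2*s + 5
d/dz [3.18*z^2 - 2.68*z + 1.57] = 6.36*z - 2.68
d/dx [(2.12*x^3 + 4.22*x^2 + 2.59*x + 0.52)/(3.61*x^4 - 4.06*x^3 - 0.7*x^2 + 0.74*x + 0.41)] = (-7.6532*x^6 - 30.4684*x^5 - 12.4005*x^4 + 16.6596*x^3 + 13.877*x^2 + 4.1884*x + 0.6771)/(13.0321*x^8 - 29.3132*x^7 + 11.4296*x^6 + 11.0268*x^5 - 2.5586*x^4 - 4.3652*x^3 - 0.0264*x^2 + 0.6068*x + 0.1681)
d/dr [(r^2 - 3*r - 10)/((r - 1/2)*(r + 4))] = 2*(13*r^2 + 32*r + 82)/(4*r^4 + 28*r^3 + 33*r^2 - 56*r + 16)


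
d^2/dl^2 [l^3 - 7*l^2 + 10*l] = 6*l - 14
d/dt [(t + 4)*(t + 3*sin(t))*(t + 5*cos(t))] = -(t + 4)*(t + 3*sin(t))*(5*sin(t) - 1) + (t + 4)*(t + 5*cos(t))*(3*cos(t) + 1) + (t + 3*sin(t))*(t + 5*cos(t))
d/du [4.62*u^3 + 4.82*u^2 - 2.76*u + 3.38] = 13.86*u^2 + 9.64*u - 2.76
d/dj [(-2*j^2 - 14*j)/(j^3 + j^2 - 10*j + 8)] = 2*(j^4 + 14*j^3 + 17*j^2 - 16*j - 56)/(j^6 + 2*j^5 - 19*j^4 - 4*j^3 + 116*j^2 - 160*j + 64)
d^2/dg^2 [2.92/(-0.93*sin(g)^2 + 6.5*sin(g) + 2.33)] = (-10.102032*sin(g)^4 + 52.9542*sin(g)^3 - 133.526344*sin(g)^2 - 61.685*sin(g) + 259.394696)/(-0.93*sin(g)^2 + 6.5*sin(g) + 2.33)^3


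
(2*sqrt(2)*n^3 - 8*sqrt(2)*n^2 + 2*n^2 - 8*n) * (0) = 0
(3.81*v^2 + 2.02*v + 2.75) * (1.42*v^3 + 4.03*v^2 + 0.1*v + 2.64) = 5.4102*v^5 + 18.2227*v^4 + 12.4266*v^3 + 21.3429*v^2 + 5.6078*v + 7.26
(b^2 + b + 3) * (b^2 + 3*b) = b^4 + 4*b^3 + 6*b^2 + 9*b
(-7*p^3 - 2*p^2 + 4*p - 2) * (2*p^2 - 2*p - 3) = -14*p^5 + 10*p^4 + 33*p^3 - 6*p^2 - 8*p + 6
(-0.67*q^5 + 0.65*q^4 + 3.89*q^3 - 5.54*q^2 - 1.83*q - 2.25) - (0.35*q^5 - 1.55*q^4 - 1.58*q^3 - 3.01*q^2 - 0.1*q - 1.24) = -1.02*q^5 + 2.2*q^4 + 5.47*q^3 - 2.53*q^2 - 1.73*q - 1.01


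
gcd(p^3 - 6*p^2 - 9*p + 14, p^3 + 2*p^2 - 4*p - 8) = p + 2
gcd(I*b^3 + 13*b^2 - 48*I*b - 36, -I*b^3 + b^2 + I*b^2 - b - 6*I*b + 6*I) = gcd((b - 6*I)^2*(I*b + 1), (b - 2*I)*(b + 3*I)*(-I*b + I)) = 1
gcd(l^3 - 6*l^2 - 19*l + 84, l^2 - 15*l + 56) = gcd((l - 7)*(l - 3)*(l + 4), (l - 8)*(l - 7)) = l - 7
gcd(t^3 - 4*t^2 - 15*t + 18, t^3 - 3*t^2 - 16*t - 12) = t - 6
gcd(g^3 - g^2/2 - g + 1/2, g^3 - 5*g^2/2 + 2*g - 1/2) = g^2 - 3*g/2 + 1/2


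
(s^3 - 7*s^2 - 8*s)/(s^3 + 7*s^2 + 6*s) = (s - 8)/(s + 6)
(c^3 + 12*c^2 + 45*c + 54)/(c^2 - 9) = (c^2 + 9*c + 18)/(c - 3)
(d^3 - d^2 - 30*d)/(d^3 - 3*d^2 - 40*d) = (d - 6)/(d - 8)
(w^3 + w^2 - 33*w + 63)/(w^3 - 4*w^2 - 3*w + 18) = (w + 7)/(w + 2)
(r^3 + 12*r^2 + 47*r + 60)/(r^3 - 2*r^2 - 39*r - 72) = (r^2 + 9*r + 20)/(r^2 - 5*r - 24)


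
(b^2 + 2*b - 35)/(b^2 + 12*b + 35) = (b - 5)/(b + 5)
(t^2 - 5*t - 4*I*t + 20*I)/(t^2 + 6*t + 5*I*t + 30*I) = (t^2 - t*(5 + 4*I) + 20*I)/(t^2 + t*(6 + 5*I) + 30*I)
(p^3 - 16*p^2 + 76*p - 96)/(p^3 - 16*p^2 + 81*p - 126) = (p^2 - 10*p + 16)/(p^2 - 10*p + 21)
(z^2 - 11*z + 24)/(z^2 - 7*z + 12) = (z - 8)/(z - 4)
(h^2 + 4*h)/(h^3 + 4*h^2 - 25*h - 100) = h/(h^2 - 25)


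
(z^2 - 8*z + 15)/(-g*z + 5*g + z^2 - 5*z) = (z - 3)/(-g + z)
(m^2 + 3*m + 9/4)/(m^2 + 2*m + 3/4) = (2*m + 3)/(2*m + 1)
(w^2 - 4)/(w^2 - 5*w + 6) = (w + 2)/(w - 3)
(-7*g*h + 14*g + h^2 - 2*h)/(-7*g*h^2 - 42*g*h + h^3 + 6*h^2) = (h - 2)/(h*(h + 6))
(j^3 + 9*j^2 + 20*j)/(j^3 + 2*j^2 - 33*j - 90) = j*(j + 4)/(j^2 - 3*j - 18)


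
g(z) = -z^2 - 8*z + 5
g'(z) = -2*z - 8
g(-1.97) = 16.88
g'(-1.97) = -4.06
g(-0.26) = 7.01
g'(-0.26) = -7.48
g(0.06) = 4.52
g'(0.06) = -8.12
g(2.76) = -24.70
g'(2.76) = -13.52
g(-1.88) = 16.51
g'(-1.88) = -4.24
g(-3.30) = 20.51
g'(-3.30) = -1.40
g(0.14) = 3.86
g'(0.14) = -8.28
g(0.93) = -3.30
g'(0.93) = -9.86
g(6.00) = -79.00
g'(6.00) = -20.00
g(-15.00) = -100.00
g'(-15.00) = 22.00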